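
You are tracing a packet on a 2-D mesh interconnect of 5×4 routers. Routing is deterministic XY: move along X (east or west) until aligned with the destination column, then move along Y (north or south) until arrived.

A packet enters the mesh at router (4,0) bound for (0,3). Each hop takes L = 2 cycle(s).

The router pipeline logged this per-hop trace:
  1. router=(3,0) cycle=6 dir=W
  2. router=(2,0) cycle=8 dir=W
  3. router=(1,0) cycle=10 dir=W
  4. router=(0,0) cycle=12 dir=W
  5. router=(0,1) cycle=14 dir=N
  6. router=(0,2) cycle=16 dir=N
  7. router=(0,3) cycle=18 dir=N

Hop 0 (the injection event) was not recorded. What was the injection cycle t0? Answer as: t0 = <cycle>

t0 = 4

The first recorded entry is hop 1 at cycle 6.
t0 = cyc[1] − L = 6 − 2 = 4.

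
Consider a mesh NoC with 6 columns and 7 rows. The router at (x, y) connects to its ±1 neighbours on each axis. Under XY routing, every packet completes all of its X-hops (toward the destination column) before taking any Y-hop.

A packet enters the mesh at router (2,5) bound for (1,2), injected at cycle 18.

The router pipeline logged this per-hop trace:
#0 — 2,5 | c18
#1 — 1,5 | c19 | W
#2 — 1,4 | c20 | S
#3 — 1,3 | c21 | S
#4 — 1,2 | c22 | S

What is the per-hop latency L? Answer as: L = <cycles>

L = 1

cyc[1] − cyc[0] = 19 − 18 = 1.
That increment is L by definition: L = 1.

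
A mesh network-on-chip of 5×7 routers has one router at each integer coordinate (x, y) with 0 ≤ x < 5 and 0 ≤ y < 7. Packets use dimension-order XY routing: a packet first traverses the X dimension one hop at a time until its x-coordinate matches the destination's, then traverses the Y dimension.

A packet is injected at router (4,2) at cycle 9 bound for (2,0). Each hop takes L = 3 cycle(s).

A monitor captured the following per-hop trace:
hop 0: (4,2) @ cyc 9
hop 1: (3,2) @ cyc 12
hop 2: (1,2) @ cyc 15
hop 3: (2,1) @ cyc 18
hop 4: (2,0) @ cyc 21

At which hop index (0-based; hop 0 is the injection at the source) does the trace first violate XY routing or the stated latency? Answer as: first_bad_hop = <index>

first_bad_hop = 2

check 1→ d=(-1,0) cyc+3: ok
check 2→ d=(-2,0) cyc+3: BAD: non-unit step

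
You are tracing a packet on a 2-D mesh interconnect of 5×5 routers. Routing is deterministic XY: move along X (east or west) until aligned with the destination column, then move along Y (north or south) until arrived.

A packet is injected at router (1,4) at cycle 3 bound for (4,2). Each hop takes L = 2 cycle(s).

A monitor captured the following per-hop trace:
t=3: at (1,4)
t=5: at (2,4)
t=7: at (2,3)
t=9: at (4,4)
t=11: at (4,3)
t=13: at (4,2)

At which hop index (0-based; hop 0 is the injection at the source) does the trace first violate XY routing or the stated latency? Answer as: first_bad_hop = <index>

first_bad_hop = 2

  1: Δx=+1 Δy=+0 Δt=2 [ok]
  2: Δx=+0 Δy=-1 Δt=2 [BAD: Y-move but x=2≠4]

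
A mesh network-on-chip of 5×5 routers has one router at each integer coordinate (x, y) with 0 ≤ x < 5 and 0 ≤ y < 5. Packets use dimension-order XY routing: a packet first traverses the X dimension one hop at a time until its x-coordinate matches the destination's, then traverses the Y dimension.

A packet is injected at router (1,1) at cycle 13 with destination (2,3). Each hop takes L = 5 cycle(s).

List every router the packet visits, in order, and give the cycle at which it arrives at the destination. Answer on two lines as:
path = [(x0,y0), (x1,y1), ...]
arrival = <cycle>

path = [(1,1), (2,1), (2,2), (2,3)]
arrival = 28

[0] x=1 y=1 t=13
[1] x=2 y=1 t=18 →E
[2] x=2 y=2 t=23 →N
[3] x=2 y=3 t=28 →N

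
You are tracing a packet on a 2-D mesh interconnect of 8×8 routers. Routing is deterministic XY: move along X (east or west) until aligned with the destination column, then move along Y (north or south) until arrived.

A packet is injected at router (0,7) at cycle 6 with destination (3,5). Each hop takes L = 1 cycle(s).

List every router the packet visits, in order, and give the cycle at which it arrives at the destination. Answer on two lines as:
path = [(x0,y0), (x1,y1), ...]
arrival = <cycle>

path = [(0,7), (1,7), (2,7), (3,7), (3,6), (3,5)]
arrival = 11

t=6: at (0,7)
t=7: at (1,7) after E
t=8: at (2,7) after E
t=9: at (3,7) after E
t=10: at (3,6) after S
t=11: at (3,5) after S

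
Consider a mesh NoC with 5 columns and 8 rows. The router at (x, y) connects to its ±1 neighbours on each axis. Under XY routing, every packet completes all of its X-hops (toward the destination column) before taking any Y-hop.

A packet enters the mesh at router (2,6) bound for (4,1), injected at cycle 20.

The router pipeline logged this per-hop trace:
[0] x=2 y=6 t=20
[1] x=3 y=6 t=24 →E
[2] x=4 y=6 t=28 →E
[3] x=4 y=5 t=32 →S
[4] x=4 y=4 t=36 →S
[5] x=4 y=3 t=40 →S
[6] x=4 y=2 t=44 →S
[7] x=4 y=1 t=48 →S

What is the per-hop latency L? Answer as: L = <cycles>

Δcyc across hop 0→1: 24 − 20 = 4.
One hop costs L cycles, so L = 4.

L = 4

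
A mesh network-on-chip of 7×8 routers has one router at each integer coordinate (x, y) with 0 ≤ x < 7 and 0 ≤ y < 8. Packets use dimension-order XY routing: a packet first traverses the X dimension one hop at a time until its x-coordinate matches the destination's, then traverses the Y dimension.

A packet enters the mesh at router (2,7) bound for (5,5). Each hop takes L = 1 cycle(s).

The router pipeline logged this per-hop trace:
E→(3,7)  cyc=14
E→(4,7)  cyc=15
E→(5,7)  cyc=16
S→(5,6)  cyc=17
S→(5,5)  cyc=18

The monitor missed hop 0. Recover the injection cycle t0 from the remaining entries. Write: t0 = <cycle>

t0 = 13

cyc[1] = 14 and cyc[k] = t0 + k·L for every k.
t0 = cyc[1] − L = 14 − 1 = 13.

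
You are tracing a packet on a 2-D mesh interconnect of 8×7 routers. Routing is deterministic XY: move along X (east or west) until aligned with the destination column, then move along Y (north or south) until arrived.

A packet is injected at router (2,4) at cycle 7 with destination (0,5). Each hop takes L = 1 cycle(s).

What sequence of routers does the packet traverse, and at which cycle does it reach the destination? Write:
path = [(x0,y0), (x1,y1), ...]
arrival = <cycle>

t=7: at (2,4)
t=8: at (1,4) after W
t=9: at (0,4) after W
t=10: at (0,5) after N

path = [(2,4), (1,4), (0,4), (0,5)]
arrival = 10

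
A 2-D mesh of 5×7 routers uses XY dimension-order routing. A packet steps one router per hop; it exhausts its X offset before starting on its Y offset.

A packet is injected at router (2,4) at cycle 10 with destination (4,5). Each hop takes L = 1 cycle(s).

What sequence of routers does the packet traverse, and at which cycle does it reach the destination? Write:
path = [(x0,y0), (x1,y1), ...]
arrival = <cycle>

#0 — 2,4 | c10
#1 — 3,4 | c11 | E
#2 — 4,4 | c12 | E
#3 — 4,5 | c13 | N

path = [(2,4), (3,4), (4,4), (4,5)]
arrival = 13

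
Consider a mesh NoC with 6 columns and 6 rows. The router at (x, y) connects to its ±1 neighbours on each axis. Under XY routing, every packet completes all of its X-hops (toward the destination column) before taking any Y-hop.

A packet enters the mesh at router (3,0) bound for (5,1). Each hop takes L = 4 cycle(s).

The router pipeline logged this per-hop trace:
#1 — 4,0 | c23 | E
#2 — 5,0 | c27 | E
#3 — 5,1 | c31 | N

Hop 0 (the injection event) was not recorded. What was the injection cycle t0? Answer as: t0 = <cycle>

t0 = 19

At hop 1 the cycle is 23; in general cyc_k = t0 + kL.
Subtract one hop: t0 = 23 − 4 = 19.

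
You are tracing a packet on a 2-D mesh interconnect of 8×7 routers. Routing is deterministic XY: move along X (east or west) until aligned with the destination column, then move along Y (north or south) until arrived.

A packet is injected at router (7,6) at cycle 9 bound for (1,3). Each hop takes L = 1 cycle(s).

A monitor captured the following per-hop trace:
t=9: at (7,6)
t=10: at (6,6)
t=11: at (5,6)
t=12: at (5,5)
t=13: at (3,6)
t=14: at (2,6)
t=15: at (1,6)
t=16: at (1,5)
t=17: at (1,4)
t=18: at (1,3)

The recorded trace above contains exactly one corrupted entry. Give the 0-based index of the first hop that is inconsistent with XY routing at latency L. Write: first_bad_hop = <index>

hop 1: step (-1,+0), +1 cyc — ok
hop 2: step (-1,+0), +1 cyc — ok
hop 3: step (+0,-1), +1 cyc — BAD: Y-move but x=5≠1

first_bad_hop = 3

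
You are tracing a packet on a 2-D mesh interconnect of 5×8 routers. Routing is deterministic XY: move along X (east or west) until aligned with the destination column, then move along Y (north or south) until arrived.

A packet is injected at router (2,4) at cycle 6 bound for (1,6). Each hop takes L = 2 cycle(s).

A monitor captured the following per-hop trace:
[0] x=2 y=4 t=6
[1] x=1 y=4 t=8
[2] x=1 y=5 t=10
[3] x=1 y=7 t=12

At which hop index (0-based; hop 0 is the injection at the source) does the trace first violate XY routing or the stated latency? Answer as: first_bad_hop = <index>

first_bad_hop = 3

  1: Δx=-1 Δy=+0 Δt=2 [ok]
  2: Δx=+0 Δy=+1 Δt=2 [ok]
  3: Δx=+0 Δy=+2 Δt=2 [BAD: non-unit step]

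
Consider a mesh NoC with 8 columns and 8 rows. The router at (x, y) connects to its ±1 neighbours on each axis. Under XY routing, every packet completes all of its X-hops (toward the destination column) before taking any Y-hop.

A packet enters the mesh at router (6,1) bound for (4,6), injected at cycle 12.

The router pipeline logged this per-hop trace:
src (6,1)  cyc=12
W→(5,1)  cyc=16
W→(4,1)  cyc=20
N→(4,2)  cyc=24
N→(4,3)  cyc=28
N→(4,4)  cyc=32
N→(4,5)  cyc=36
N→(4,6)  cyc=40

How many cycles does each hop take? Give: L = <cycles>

Between hops 0 and 1 the cycle counter advances 16 − 12 = 4.
One hop costs L cycles, so L = 4.

L = 4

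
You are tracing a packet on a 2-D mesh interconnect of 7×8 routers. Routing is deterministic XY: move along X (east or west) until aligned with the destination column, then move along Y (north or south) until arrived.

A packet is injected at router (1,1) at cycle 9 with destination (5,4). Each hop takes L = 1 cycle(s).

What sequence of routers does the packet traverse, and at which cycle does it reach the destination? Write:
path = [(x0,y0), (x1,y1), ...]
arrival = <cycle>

path = [(1,1), (2,1), (3,1), (4,1), (5,1), (5,2), (5,3), (5,4)]
arrival = 16

t=9: at (1,1)
t=10: at (2,1) after E
t=11: at (3,1) after E
t=12: at (4,1) after E
t=13: at (5,1) after E
t=14: at (5,2) after N
t=15: at (5,3) after N
t=16: at (5,4) after N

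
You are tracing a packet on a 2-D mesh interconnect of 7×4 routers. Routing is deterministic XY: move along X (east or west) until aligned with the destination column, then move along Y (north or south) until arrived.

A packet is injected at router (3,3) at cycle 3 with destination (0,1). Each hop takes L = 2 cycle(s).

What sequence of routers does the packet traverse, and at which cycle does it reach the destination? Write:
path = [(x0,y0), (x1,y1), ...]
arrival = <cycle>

hop 0: (3,3) @ cyc 3
hop 1: (2,3) @ cyc 5  [W]
hop 2: (1,3) @ cyc 7  [W]
hop 3: (0,3) @ cyc 9  [W]
hop 4: (0,2) @ cyc 11  [S]
hop 5: (0,1) @ cyc 13  [S]

path = [(3,3), (2,3), (1,3), (0,3), (0,2), (0,1)]
arrival = 13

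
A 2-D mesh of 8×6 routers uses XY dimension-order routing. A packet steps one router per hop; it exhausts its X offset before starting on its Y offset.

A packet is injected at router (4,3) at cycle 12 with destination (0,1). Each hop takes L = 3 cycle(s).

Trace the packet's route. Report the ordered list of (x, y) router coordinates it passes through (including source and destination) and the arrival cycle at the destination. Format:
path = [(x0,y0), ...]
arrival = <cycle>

path = [(4,3), (3,3), (2,3), (1,3), (0,3), (0,2), (0,1)]
arrival = 30

src (4,3)  cyc=12
W→(3,3)  cyc=15
W→(2,3)  cyc=18
W→(1,3)  cyc=21
W→(0,3)  cyc=24
S→(0,2)  cyc=27
S→(0,1)  cyc=30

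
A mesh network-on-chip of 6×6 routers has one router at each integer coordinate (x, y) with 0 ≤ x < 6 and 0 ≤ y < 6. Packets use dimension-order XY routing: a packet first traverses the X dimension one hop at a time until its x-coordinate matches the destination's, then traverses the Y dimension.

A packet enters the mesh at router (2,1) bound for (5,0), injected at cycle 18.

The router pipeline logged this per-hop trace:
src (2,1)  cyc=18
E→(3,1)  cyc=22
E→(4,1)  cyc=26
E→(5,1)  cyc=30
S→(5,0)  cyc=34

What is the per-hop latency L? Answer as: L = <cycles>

Between hops 0 and 1 the cycle counter advances 22 − 18 = 4.
Each hop adds L, hence L = 4.

L = 4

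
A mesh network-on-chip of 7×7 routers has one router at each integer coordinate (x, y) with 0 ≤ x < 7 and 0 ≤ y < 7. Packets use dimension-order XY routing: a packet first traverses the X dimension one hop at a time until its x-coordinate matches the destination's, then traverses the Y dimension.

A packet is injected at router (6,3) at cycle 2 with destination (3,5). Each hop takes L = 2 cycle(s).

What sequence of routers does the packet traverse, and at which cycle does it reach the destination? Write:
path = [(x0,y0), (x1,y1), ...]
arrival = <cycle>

hop 0: (6,3) @ cyc 2
hop 1: (5,3) @ cyc 4  [W]
hop 2: (4,3) @ cyc 6  [W]
hop 3: (3,3) @ cyc 8  [W]
hop 4: (3,4) @ cyc 10  [N]
hop 5: (3,5) @ cyc 12  [N]

path = [(6,3), (5,3), (4,3), (3,3), (3,4), (3,5)]
arrival = 12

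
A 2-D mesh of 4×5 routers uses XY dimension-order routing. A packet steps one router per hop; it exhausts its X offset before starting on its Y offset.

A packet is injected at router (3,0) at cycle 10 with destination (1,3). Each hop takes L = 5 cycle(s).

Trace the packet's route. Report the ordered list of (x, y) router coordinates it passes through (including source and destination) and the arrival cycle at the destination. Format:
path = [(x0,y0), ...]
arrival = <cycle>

path = [(3,0), (2,0), (1,0), (1,1), (1,2), (1,3)]
arrival = 35

[0] x=3 y=0 t=10
[1] x=2 y=0 t=15 →W
[2] x=1 y=0 t=20 →W
[3] x=1 y=1 t=25 →N
[4] x=1 y=2 t=30 →N
[5] x=1 y=3 t=35 →N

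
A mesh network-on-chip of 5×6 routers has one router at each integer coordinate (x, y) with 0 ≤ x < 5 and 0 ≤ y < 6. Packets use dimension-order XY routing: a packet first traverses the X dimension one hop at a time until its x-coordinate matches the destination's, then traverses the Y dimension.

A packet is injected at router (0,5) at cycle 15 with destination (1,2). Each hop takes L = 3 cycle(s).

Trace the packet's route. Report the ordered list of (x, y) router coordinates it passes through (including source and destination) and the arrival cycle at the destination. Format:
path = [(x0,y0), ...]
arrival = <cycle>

src (0,5)  cyc=15
E→(1,5)  cyc=18
S→(1,4)  cyc=21
S→(1,3)  cyc=24
S→(1,2)  cyc=27

path = [(0,5), (1,5), (1,4), (1,3), (1,2)]
arrival = 27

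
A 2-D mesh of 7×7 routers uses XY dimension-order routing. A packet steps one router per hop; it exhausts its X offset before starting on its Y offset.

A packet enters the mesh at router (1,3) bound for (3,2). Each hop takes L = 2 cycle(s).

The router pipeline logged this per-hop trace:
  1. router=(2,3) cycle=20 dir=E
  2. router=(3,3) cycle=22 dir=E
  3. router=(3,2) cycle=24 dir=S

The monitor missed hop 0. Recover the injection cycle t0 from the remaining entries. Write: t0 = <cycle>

t0 = 18

The first recorded entry is hop 1 at cycle 20.
t0 = cyc[1] − L = 20 − 2 = 18.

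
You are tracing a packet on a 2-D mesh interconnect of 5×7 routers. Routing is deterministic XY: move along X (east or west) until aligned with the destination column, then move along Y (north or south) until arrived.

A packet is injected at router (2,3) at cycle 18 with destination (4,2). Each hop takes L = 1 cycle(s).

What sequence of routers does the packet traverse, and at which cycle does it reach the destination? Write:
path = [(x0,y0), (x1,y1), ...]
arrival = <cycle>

src (2,3)  cyc=18
E→(3,3)  cyc=19
E→(4,3)  cyc=20
S→(4,2)  cyc=21

path = [(2,3), (3,3), (4,3), (4,2)]
arrival = 21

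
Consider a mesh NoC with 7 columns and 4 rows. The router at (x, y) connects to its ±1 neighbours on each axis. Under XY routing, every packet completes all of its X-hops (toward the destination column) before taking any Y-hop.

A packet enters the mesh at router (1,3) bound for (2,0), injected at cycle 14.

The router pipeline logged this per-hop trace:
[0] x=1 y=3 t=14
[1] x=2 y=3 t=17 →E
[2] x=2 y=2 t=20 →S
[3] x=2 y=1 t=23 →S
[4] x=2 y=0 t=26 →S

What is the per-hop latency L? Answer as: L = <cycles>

cyc[1] − cyc[0] = 17 − 14 = 3.
Each hop adds L, hence L = 3.

L = 3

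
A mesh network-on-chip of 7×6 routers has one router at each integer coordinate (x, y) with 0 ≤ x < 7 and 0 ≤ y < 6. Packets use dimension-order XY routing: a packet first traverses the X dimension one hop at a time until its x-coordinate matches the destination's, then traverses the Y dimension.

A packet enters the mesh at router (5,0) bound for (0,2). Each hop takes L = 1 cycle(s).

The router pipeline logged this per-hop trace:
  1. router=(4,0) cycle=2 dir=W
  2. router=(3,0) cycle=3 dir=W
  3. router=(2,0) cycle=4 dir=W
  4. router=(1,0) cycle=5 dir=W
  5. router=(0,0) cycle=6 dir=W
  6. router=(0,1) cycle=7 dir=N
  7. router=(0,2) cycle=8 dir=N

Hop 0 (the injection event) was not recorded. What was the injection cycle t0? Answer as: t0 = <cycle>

The first recorded entry is hop 1 at cycle 2.
t0 = cyc[1] − L = 2 − 1 = 1.

t0 = 1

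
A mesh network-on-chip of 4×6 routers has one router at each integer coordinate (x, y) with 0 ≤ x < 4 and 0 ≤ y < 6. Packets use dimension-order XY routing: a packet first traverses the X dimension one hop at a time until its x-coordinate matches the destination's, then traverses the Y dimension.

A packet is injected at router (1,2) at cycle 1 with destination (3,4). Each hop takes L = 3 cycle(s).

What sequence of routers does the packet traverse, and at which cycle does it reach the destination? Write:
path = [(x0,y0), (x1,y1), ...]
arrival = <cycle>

[0] x=1 y=2 t=1
[1] x=2 y=2 t=4 →E
[2] x=3 y=2 t=7 →E
[3] x=3 y=3 t=10 →N
[4] x=3 y=4 t=13 →N

path = [(1,2), (2,2), (3,2), (3,3), (3,4)]
arrival = 13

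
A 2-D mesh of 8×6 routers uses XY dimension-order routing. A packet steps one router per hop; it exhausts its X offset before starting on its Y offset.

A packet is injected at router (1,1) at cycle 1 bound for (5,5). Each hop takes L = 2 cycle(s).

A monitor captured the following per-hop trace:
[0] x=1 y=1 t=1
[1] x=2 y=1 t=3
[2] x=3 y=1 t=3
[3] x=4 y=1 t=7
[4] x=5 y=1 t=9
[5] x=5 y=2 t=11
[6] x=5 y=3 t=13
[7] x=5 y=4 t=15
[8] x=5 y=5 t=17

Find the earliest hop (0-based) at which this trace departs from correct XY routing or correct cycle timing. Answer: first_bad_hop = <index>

check 1→ d=(1,0) cyc+2: ok
check 2→ d=(1,0) cyc+0: BAD: Δcyc=0≠L

first_bad_hop = 2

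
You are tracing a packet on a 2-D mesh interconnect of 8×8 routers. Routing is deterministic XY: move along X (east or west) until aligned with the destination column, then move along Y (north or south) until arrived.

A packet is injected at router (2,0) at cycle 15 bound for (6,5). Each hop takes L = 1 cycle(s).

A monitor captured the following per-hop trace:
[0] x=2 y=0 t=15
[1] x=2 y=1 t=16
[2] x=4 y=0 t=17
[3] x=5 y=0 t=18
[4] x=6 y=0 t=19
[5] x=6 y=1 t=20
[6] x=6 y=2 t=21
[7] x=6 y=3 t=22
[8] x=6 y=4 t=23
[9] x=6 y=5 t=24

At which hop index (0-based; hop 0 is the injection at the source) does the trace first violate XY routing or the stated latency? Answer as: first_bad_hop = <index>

first_bad_hop = 1

  1: Δx=+0 Δy=+1 Δt=1 [BAD: Y-move but x=2≠6]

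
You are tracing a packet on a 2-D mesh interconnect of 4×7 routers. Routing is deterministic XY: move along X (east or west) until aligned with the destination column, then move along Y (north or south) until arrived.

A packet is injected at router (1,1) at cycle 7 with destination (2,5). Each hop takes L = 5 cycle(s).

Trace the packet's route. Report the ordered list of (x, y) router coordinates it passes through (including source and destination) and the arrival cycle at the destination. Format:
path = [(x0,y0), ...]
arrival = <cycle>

[0] x=1 y=1 t=7
[1] x=2 y=1 t=12 →E
[2] x=2 y=2 t=17 →N
[3] x=2 y=3 t=22 →N
[4] x=2 y=4 t=27 →N
[5] x=2 y=5 t=32 →N

path = [(1,1), (2,1), (2,2), (2,3), (2,4), (2,5)]
arrival = 32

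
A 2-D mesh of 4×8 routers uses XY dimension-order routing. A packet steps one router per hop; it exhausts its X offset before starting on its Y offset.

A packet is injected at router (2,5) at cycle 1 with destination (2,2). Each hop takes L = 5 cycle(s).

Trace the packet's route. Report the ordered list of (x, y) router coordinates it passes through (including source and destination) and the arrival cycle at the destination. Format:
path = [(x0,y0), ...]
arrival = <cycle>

  0. router=(2,5) cycle=1 (inject)
  1. router=(2,4) cycle=6 dir=S
  2. router=(2,3) cycle=11 dir=S
  3. router=(2,2) cycle=16 dir=S

path = [(2,5), (2,4), (2,3), (2,2)]
arrival = 16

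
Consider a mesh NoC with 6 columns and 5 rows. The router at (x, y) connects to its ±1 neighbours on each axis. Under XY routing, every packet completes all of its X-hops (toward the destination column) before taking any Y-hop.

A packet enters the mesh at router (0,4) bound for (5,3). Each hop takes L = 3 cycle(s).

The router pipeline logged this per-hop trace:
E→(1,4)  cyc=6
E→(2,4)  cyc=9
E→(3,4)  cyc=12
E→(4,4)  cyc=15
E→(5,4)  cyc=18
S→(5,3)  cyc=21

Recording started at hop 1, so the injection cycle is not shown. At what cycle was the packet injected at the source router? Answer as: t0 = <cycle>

t0 = 3

At hop 1 the cycle is 6; in general cyc_k = t0 + kL.
So t0 = 6 − 1·3 = 3.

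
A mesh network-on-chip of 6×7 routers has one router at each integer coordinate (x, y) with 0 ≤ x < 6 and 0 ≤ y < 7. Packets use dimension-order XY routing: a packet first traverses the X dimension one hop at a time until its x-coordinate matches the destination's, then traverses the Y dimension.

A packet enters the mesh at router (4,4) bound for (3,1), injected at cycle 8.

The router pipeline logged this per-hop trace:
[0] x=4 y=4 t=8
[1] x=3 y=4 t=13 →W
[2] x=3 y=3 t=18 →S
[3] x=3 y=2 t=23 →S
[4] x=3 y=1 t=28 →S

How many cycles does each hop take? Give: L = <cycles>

cyc[1] − cyc[0] = 13 − 8 = 5.
That increment is L by definition: L = 5.

L = 5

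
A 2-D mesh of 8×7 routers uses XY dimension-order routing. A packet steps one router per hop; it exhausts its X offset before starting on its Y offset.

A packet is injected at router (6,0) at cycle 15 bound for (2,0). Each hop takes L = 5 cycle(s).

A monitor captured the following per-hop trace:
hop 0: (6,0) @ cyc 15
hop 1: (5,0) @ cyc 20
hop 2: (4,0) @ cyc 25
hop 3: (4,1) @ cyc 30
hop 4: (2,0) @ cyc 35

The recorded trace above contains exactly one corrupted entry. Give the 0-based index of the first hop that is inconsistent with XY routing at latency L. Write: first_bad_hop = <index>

check 1→ d=(-1,0) cyc+5: ok
check 2→ d=(-1,0) cyc+5: ok
check 3→ d=(0,1) cyc+5: BAD: Y-move but x=4≠2

first_bad_hop = 3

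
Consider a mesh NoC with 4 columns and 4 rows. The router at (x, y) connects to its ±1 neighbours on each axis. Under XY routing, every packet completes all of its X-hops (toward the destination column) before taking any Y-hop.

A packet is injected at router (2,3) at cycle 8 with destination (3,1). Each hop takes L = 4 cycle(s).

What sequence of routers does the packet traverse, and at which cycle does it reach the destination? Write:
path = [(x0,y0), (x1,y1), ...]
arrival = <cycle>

path = [(2,3), (3,3), (3,2), (3,1)]
arrival = 20

  0. router=(2,3) cycle=8 (inject)
  1. router=(3,3) cycle=12 dir=E
  2. router=(3,2) cycle=16 dir=S
  3. router=(3,1) cycle=20 dir=S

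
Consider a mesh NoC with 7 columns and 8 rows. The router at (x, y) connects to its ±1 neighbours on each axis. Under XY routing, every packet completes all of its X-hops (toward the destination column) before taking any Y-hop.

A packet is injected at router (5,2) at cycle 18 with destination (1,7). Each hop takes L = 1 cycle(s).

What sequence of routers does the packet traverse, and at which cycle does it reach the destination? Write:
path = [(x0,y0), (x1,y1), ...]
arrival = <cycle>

path = [(5,2), (4,2), (3,2), (2,2), (1,2), (1,3), (1,4), (1,5), (1,6), (1,7)]
arrival = 27

t=18: at (5,2)
t=19: at (4,2) after W
t=20: at (3,2) after W
t=21: at (2,2) after W
t=22: at (1,2) after W
t=23: at (1,3) after N
t=24: at (1,4) after N
t=25: at (1,5) after N
t=26: at (1,6) after N
t=27: at (1,7) after N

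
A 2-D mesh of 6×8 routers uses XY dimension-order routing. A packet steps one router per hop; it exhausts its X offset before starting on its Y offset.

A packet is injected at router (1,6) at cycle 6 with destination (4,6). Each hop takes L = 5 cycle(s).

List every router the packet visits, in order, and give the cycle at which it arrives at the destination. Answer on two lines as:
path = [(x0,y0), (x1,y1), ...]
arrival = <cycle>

#0 — 1,6 | c6
#1 — 2,6 | c11 | E
#2 — 3,6 | c16 | E
#3 — 4,6 | c21 | E

path = [(1,6), (2,6), (3,6), (4,6)]
arrival = 21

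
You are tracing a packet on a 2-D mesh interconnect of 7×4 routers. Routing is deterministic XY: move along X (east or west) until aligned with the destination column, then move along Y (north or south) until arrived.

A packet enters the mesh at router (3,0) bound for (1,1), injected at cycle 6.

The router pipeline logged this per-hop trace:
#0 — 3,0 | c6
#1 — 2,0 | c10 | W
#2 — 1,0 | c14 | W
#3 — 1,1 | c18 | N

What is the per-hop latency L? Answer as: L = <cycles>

L = 4

From hop 0 (6) to hop 1 (10): +4 cycles.
Per-hop latency L = Δcyc = 4.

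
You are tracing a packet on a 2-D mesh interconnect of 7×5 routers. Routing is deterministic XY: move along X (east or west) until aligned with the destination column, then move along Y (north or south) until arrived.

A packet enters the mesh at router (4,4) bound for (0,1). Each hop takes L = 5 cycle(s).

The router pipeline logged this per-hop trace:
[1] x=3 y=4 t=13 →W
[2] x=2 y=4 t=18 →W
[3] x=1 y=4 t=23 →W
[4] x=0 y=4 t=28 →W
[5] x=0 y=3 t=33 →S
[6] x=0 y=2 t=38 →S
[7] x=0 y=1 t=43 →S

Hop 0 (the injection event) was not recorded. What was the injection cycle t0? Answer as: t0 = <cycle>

t0 = 8

cyc[1] = 13 and cyc[k] = t0 + k·L for every k.
t0 = cyc[1] − L = 13 − 5 = 8.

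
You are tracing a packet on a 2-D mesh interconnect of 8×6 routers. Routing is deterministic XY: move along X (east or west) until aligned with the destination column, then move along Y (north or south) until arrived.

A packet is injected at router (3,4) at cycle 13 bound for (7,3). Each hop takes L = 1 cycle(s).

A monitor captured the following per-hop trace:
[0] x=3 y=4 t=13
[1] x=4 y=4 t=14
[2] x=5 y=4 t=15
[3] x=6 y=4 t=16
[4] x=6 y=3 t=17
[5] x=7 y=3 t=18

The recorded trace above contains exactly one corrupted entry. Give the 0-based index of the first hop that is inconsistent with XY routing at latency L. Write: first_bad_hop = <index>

  1: Δx=+1 Δy=+0 Δt=1 [ok]
  2: Δx=+1 Δy=+0 Δt=1 [ok]
  3: Δx=+1 Δy=+0 Δt=1 [ok]
  4: Δx=+0 Δy=-1 Δt=1 [BAD: Y-move but x=6≠7]

first_bad_hop = 4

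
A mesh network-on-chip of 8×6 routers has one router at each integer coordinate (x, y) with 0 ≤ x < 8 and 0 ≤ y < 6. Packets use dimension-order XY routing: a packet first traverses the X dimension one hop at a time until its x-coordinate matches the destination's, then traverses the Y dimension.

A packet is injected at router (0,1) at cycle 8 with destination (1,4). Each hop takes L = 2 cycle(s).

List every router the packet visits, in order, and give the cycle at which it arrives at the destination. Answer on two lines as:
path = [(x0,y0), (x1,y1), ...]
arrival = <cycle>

  0. router=(0,1) cycle=8 (inject)
  1. router=(1,1) cycle=10 dir=E
  2. router=(1,2) cycle=12 dir=N
  3. router=(1,3) cycle=14 dir=N
  4. router=(1,4) cycle=16 dir=N

path = [(0,1), (1,1), (1,2), (1,3), (1,4)]
arrival = 16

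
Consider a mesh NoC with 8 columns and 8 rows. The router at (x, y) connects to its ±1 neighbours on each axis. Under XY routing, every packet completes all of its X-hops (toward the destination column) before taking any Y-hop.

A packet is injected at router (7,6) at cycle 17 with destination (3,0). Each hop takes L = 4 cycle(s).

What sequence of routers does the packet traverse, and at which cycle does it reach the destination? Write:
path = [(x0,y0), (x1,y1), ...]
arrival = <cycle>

path = [(7,6), (6,6), (5,6), (4,6), (3,6), (3,5), (3,4), (3,3), (3,2), (3,1), (3,0)]
arrival = 57

[0] x=7 y=6 t=17
[1] x=6 y=6 t=21 →W
[2] x=5 y=6 t=25 →W
[3] x=4 y=6 t=29 →W
[4] x=3 y=6 t=33 →W
[5] x=3 y=5 t=37 →S
[6] x=3 y=4 t=41 →S
[7] x=3 y=3 t=45 →S
[8] x=3 y=2 t=49 →S
[9] x=3 y=1 t=53 →S
[10] x=3 y=0 t=57 →S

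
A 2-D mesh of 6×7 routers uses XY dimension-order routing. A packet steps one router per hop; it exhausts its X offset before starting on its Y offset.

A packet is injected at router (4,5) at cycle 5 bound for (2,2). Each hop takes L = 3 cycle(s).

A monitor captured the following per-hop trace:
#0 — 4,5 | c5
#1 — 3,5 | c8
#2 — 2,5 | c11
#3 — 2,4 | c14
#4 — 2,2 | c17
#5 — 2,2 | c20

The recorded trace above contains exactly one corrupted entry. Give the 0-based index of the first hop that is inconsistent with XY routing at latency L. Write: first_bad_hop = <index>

first_bad_hop = 4

check 1→ d=(-1,0) cyc+3: ok
check 2→ d=(-1,0) cyc+3: ok
check 3→ d=(0,-1) cyc+3: ok
check 4→ d=(0,-2) cyc+3: BAD: non-unit step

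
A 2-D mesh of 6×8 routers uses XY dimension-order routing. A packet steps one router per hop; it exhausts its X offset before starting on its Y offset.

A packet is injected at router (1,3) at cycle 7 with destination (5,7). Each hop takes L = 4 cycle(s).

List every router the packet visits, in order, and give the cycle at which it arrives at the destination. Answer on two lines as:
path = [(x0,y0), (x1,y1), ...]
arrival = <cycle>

hop 0: (1,3) @ cyc 7
hop 1: (2,3) @ cyc 11  [E]
hop 2: (3,3) @ cyc 15  [E]
hop 3: (4,3) @ cyc 19  [E]
hop 4: (5,3) @ cyc 23  [E]
hop 5: (5,4) @ cyc 27  [N]
hop 6: (5,5) @ cyc 31  [N]
hop 7: (5,6) @ cyc 35  [N]
hop 8: (5,7) @ cyc 39  [N]

path = [(1,3), (2,3), (3,3), (4,3), (5,3), (5,4), (5,5), (5,6), (5,7)]
arrival = 39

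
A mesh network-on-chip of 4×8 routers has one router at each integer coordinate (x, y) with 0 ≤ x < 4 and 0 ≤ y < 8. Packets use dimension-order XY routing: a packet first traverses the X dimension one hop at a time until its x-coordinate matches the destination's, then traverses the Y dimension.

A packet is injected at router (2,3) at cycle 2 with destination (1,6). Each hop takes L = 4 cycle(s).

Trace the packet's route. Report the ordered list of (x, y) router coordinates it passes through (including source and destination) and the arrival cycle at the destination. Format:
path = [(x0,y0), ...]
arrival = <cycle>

src (2,3)  cyc=2
W→(1,3)  cyc=6
N→(1,4)  cyc=10
N→(1,5)  cyc=14
N→(1,6)  cyc=18

path = [(2,3), (1,3), (1,4), (1,5), (1,6)]
arrival = 18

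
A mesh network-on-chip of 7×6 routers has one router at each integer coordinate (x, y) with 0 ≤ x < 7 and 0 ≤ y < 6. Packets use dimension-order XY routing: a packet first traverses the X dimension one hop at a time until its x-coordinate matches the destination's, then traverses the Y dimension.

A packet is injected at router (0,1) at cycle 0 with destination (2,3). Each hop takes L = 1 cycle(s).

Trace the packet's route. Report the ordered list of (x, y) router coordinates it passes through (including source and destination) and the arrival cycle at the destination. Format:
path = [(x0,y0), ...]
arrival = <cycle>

hop 0: (0,1) @ cyc 0
hop 1: (1,1) @ cyc 1  [E]
hop 2: (2,1) @ cyc 2  [E]
hop 3: (2,2) @ cyc 3  [N]
hop 4: (2,3) @ cyc 4  [N]

path = [(0,1), (1,1), (2,1), (2,2), (2,3)]
arrival = 4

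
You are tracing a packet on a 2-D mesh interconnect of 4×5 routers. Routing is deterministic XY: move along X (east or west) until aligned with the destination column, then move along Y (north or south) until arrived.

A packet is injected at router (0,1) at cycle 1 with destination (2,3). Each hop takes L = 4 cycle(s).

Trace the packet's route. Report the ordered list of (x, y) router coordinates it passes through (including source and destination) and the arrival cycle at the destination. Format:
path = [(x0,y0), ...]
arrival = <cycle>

path = [(0,1), (1,1), (2,1), (2,2), (2,3)]
arrival = 17

#0 — 0,1 | c1
#1 — 1,1 | c5 | E
#2 — 2,1 | c9 | E
#3 — 2,2 | c13 | N
#4 — 2,3 | c17 | N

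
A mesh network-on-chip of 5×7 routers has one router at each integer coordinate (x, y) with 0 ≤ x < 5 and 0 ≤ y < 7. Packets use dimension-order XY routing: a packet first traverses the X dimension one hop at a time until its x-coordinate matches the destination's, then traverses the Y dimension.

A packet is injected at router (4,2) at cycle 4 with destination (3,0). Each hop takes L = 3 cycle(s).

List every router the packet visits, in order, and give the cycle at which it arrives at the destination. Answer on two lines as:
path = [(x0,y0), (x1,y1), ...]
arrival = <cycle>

hop 0: (4,2) @ cyc 4
hop 1: (3,2) @ cyc 7  [W]
hop 2: (3,1) @ cyc 10  [S]
hop 3: (3,0) @ cyc 13  [S]

path = [(4,2), (3,2), (3,1), (3,0)]
arrival = 13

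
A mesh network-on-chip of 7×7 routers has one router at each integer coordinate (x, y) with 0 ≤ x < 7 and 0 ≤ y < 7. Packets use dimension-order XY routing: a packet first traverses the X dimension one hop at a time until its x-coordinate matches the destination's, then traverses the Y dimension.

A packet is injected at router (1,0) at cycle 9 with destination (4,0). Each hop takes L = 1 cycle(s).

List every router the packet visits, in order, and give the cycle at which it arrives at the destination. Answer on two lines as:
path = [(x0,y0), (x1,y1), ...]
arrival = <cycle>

path = [(1,0), (2,0), (3,0), (4,0)]
arrival = 12

#0 — 1,0 | c9
#1 — 2,0 | c10 | E
#2 — 3,0 | c11 | E
#3 — 4,0 | c12 | E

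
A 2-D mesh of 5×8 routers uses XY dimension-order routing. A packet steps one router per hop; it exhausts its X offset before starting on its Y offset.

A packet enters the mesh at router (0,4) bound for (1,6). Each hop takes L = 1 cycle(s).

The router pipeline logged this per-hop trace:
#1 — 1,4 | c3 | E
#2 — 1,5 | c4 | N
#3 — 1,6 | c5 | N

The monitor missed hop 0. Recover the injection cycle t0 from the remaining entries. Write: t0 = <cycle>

At hop 1 the cycle is 3; in general cyc_k = t0 + kL.
Therefore t0 = 3 − L = 2.

t0 = 2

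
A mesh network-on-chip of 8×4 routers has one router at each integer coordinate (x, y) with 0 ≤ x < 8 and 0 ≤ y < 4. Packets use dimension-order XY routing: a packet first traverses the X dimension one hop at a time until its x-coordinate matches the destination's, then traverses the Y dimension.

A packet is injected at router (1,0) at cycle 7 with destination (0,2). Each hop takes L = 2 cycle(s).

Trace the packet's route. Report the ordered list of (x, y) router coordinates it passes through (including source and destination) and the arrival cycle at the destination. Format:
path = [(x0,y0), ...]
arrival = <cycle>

  0. router=(1,0) cycle=7 (inject)
  1. router=(0,0) cycle=9 dir=W
  2. router=(0,1) cycle=11 dir=N
  3. router=(0,2) cycle=13 dir=N

path = [(1,0), (0,0), (0,1), (0,2)]
arrival = 13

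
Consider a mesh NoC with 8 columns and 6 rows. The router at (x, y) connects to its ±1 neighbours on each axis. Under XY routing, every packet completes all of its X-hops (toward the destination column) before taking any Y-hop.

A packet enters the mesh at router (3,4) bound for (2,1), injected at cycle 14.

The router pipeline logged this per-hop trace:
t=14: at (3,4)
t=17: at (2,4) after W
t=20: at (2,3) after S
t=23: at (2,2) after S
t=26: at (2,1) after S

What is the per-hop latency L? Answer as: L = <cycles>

L = 3

From hop 0 (14) to hop 1 (17): +3 cycles.
That increment is L by definition: L = 3.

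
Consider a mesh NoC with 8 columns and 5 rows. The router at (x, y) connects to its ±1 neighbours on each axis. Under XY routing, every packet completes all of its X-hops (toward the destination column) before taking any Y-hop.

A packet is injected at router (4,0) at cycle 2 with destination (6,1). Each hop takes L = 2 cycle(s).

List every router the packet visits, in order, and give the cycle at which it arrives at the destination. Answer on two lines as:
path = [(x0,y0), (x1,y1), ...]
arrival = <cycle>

src (4,0)  cyc=2
E→(5,0)  cyc=4
E→(6,0)  cyc=6
N→(6,1)  cyc=8

path = [(4,0), (5,0), (6,0), (6,1)]
arrival = 8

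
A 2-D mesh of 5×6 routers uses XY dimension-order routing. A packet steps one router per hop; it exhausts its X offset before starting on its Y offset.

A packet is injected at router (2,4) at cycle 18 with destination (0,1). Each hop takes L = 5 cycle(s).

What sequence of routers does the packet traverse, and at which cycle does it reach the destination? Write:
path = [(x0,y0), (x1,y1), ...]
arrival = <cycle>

path = [(2,4), (1,4), (0,4), (0,3), (0,2), (0,1)]
arrival = 43

#0 — 2,4 | c18
#1 — 1,4 | c23 | W
#2 — 0,4 | c28 | W
#3 — 0,3 | c33 | S
#4 — 0,2 | c38 | S
#5 — 0,1 | c43 | S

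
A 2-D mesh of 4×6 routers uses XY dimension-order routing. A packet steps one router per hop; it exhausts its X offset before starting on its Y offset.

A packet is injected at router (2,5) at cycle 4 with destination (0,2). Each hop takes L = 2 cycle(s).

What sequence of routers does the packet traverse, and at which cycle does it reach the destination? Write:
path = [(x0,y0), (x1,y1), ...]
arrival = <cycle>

path = [(2,5), (1,5), (0,5), (0,4), (0,3), (0,2)]
arrival = 14

src (2,5)  cyc=4
W→(1,5)  cyc=6
W→(0,5)  cyc=8
S→(0,4)  cyc=10
S→(0,3)  cyc=12
S→(0,2)  cyc=14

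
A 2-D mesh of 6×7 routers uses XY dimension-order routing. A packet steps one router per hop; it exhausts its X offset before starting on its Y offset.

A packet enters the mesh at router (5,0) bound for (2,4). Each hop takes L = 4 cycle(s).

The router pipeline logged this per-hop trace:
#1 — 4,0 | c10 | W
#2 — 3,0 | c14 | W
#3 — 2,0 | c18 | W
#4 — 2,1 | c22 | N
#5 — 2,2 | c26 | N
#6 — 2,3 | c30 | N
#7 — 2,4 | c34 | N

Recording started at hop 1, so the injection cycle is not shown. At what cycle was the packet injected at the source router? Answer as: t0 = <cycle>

t0 = 6

cyc[1] = 10 and cyc[k] = t0 + k·L for every k.
Therefore t0 = 10 − L = 6.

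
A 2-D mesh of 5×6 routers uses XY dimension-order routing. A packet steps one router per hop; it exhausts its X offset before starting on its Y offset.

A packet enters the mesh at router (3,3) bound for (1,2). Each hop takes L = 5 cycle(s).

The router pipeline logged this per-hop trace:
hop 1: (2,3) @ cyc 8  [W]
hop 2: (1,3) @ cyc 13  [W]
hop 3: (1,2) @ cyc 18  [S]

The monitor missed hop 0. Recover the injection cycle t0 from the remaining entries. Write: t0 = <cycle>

t0 = 3

The first recorded entry is hop 1 at cycle 8.
Therefore t0 = 8 − L = 3.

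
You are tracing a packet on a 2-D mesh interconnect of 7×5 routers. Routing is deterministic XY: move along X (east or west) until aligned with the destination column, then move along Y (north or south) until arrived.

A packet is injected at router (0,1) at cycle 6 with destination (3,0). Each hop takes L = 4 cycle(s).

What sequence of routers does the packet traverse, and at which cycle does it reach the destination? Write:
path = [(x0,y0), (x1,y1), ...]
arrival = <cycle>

path = [(0,1), (1,1), (2,1), (3,1), (3,0)]
arrival = 22

[0] x=0 y=1 t=6
[1] x=1 y=1 t=10 →E
[2] x=2 y=1 t=14 →E
[3] x=3 y=1 t=18 →E
[4] x=3 y=0 t=22 →S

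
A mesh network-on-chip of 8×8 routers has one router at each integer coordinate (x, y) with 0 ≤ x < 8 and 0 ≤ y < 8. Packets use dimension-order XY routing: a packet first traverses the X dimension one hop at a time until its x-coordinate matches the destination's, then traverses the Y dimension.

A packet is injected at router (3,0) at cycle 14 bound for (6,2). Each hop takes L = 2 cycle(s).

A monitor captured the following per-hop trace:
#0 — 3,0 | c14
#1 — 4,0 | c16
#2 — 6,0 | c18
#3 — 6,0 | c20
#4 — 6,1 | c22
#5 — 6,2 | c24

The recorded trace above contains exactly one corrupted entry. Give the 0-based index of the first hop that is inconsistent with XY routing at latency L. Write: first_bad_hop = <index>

first_bad_hop = 2

  1: Δx=+1 Δy=+0 Δt=2 [ok]
  2: Δx=+2 Δy=+0 Δt=2 [BAD: non-unit step]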